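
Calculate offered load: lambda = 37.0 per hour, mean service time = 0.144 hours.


Offered load a = lambda * E[S] = 37.0 * 0.144 = 5.33 Erlangs

5.33 Erlangs


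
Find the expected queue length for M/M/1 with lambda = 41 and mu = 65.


rho = 41/65; Lq = rho^2/(1-rho) = 1.08

1.08


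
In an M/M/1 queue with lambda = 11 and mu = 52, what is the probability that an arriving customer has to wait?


P(wait) = rho = lambda/mu = 11/52 = 0.2115

0.2115


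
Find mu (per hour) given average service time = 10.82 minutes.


mu = 60 / avg_service_time = 60 / 10.82 = 5.55 per hour

5.55 per hour


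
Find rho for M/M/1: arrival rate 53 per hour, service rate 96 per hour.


rho = lambda/mu = 53/96 = 0.5521

0.5521


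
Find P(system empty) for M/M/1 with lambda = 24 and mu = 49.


P0 = 1 - rho = 1 - 24/49 = 0.5102

0.5102


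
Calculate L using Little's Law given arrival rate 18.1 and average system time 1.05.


L = lambda * W = 18.1 * 1.05 = 19.01

19.01


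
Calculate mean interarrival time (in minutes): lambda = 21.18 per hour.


Mean interarrival time = 60/lambda = 60/21.18 = 2.83 minutes

2.83 minutes


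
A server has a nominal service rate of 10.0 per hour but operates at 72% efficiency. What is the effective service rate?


Effective rate = mu * efficiency = 10.0 * 0.72 = 7.2 per hour

7.2 per hour


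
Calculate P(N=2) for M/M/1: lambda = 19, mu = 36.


rho = 19/36; P(n) = (1-rho)*rho^n = (1-19/36)*(19/36)^2 = 0.1315

0.1315


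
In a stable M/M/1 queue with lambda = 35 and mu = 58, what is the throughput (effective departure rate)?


For a stable queue (lambda < mu), throughput = lambda = 35 per hour

35 per hour


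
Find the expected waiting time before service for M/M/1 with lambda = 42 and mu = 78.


rho = 42/78; Wq = rho/(mu - lambda) = 0.015 hours

0.015 hours


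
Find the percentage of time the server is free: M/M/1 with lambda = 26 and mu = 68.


Idle fraction = (1 - rho) * 100 = (1 - 26/68) * 100 = 61.8%

61.8%


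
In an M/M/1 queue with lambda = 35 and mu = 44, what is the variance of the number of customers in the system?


rho = 35/44; Var(N) = rho/(1-rho)^2 = 19.01

19.01


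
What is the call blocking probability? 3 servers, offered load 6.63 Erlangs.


B(N,A) = (A^N/N!) / sum(A^k/k!, k=0..N) with N=3, A=6.63 = 0.6213

0.6213


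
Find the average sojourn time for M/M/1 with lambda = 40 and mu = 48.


W = 1/(mu - lambda) = 1/(48 - 40) = 0.125 hours

0.125 hours


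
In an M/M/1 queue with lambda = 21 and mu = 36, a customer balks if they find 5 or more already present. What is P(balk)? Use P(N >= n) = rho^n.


P(N >= 5) = rho^5 = (21/36)^5 = 0.0675

0.0675


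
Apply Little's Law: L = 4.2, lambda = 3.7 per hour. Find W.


W = L / lambda = 4.2 / 3.7 = 1.1351 hours

1.1351 hours


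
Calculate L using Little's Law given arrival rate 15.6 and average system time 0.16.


L = lambda * W = 15.6 * 0.16 = 2.5

2.5


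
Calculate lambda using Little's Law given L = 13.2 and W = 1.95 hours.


lambda = L / W = 13.2 / 1.95 = 6.77 per hour

6.77 per hour


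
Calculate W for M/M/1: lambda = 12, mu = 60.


W = 1/(mu - lambda) = 1/(60 - 12) = 0.0208 hours

0.0208 hours


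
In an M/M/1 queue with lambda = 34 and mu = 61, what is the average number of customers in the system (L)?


rho = 34/61; L = rho/(1-rho) = 1.26

1.26


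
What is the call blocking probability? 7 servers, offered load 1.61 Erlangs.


B(N,A) = (A^N/N!) / sum(A^k/k!, k=0..N) with N=7, A=1.61 = 0.0011

0.0011


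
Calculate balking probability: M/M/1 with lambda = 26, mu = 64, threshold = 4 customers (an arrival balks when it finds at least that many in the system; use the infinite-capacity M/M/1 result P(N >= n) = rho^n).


P(N >= 4) = rho^4 = (26/64)^4 = 0.0272

0.0272


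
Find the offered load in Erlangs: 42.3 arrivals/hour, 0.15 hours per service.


Offered load a = lambda * E[S] = 42.3 * 0.15 = 6.35 Erlangs

6.35 Erlangs


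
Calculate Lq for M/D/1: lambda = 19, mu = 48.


M/D/1: Lq = rho^2 / (2*(1-rho)) where rho = 19/48; Lq = 0.13

0.13


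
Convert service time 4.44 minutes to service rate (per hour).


mu = 60 / avg_service_time = 60 / 4.44 = 13.51 per hour

13.51 per hour


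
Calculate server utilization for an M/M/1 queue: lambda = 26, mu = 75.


rho = lambda/mu = 26/75 = 0.3467

0.3467


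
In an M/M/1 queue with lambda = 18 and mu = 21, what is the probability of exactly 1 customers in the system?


rho = 18/21; P(n) = (1-rho)*rho^n = (1-18/21)*(18/21)^1 = 0.1224

0.1224


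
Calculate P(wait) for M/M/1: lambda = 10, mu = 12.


P(wait) = rho = lambda/mu = 10/12 = 0.8333

0.8333


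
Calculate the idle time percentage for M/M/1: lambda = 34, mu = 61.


Idle fraction = (1 - rho) * 100 = (1 - 34/61) * 100 = 44.3%

44.3%


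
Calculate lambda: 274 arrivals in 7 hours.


lambda = total arrivals / time = 274 / 7 = 39.14 per hour

39.14 per hour


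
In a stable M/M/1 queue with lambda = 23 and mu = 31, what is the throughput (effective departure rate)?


For a stable queue (lambda < mu), throughput = lambda = 23 per hour

23 per hour


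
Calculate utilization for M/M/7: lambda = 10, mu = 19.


rho = lambda/(c*mu) = 10/(7*19) = 0.0752

0.0752


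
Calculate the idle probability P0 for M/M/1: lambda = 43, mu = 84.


P0 = 1 - rho = 1 - 43/84 = 0.4881

0.4881


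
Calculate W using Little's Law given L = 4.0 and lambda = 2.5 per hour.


W = L / lambda = 4.0 / 2.5 = 1.6 hours

1.6 hours


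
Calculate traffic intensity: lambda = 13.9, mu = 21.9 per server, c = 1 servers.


rho = lambda / (c * mu) = 13.9 / (1 * 21.9) = 0.6347

0.6347


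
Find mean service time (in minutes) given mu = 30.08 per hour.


Mean service time = 60/mu = 60/30.08 = 1.99 minutes

1.99 minutes


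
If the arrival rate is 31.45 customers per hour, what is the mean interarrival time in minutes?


Mean interarrival time = 60/lambda = 60/31.45 = 1.91 minutes

1.91 minutes


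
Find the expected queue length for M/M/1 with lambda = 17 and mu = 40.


rho = 17/40; Lq = rho^2/(1-rho) = 0.31

0.31


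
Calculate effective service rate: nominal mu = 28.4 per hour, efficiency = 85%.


Effective rate = mu * efficiency = 28.4 * 0.85 = 24.14 per hour

24.14 per hour


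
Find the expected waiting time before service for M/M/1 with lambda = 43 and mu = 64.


rho = 43/64; Wq = rho/(mu - lambda) = 0.032 hours

0.032 hours


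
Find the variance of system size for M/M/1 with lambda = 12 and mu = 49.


rho = 12/49; Var(N) = rho/(1-rho)^2 = 0.43

0.43


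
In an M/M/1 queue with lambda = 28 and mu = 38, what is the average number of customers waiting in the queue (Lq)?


rho = 28/38; Lq = rho^2/(1-rho) = 2.06

2.06


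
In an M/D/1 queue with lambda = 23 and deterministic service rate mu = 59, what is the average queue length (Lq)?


M/D/1: Lq = rho^2 / (2*(1-rho)) where rho = 23/59; Lq = 0.12

0.12


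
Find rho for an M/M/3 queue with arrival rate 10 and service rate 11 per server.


rho = lambda/(c*mu) = 10/(3*11) = 0.303

0.303


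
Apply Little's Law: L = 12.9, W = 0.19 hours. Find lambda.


lambda = L / W = 12.9 / 0.19 = 67.89 per hour

67.89 per hour


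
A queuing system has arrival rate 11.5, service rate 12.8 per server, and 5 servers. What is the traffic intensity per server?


rho = lambda / (c * mu) = 11.5 / (5 * 12.8) = 0.1797

0.1797


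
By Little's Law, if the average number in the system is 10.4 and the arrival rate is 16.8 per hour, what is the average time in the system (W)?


W = L / lambda = 10.4 / 16.8 = 0.619 hours

0.619 hours


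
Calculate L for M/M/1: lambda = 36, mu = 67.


rho = 36/67; L = rho/(1-rho) = 1.16

1.16


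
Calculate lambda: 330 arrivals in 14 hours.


lambda = total arrivals / time = 330 / 14 = 23.57 per hour

23.57 per hour


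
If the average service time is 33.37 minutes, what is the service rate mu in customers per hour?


mu = 60 / avg_service_time = 60 / 33.37 = 1.8 per hour

1.8 per hour


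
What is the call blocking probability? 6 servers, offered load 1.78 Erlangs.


B(N,A) = (A^N/N!) / sum(A^k/k!, k=0..N) with N=6, A=1.78 = 0.0075

0.0075


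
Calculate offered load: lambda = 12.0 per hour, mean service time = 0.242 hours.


Offered load a = lambda * E[S] = 12.0 * 0.242 = 2.9 Erlangs

2.9 Erlangs


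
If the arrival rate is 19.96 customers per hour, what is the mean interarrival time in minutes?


Mean interarrival time = 60/lambda = 60/19.96 = 3.01 minutes

3.01 minutes


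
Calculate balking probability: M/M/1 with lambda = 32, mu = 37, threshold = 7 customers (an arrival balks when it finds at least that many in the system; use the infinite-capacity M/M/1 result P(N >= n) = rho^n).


P(N >= 7) = rho^7 = (32/37)^7 = 0.3619

0.3619


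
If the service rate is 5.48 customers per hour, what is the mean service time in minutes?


Mean service time = 60/mu = 60/5.48 = 10.95 minutes

10.95 minutes


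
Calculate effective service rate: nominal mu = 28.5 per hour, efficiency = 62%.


Effective rate = mu * efficiency = 28.5 * 0.62 = 17.67 per hour

17.67 per hour


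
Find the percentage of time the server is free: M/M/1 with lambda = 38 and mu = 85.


Idle fraction = (1 - rho) * 100 = (1 - 38/85) * 100 = 55.3%

55.3%


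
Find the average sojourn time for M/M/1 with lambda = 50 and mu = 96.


W = 1/(mu - lambda) = 1/(96 - 50) = 0.0217 hours

0.0217 hours


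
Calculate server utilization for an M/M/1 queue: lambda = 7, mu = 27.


rho = lambda/mu = 7/27 = 0.2593

0.2593


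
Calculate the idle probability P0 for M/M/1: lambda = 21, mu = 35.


P0 = 1 - rho = 1 - 21/35 = 0.4

0.4


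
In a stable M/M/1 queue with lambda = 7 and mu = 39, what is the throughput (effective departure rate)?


For a stable queue (lambda < mu), throughput = lambda = 7 per hour

7 per hour


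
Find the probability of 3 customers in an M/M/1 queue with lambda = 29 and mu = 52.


rho = 29/52; P(n) = (1-rho)*rho^n = (1-29/52)*(29/52)^3 = 0.0767

0.0767


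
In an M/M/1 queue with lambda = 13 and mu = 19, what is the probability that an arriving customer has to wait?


P(wait) = rho = lambda/mu = 13/19 = 0.6842

0.6842


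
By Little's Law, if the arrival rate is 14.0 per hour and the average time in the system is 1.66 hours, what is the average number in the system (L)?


L = lambda * W = 14.0 * 1.66 = 23.24

23.24


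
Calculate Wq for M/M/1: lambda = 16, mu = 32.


rho = 16/32; Wq = rho/(mu - lambda) = 0.0313 hours

0.0313 hours


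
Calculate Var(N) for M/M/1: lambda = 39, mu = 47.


rho = 39/47; Var(N) = rho/(1-rho)^2 = 28.64

28.64


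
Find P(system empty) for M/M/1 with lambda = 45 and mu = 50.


P0 = 1 - rho = 1 - 45/50 = 0.1

0.1


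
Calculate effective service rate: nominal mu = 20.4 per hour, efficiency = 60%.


Effective rate = mu * efficiency = 20.4 * 0.6 = 12.24 per hour

12.24 per hour


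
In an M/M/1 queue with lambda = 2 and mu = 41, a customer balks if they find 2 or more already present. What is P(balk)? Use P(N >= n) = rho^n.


P(N >= 2) = rho^2 = (2/41)^2 = 0.0024

0.0024


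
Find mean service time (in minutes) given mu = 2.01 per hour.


Mean service time = 60/mu = 60/2.01 = 29.85 minutes

29.85 minutes


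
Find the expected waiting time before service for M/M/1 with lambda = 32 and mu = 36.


rho = 32/36; Wq = rho/(mu - lambda) = 0.2222 hours

0.2222 hours


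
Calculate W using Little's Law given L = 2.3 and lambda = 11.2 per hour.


W = L / lambda = 2.3 / 11.2 = 0.2054 hours

0.2054 hours


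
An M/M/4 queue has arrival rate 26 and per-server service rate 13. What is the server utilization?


rho = lambda/(c*mu) = 26/(4*13) = 0.5

0.5


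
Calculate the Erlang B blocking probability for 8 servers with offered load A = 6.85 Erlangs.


B(N,A) = (A^N/N!) / sum(A^k/k!, k=0..N) with N=8, A=6.85 = 0.1702

0.1702


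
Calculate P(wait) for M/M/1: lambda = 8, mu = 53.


P(wait) = rho = lambda/mu = 8/53 = 0.1509

0.1509


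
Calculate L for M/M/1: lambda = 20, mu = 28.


rho = 20/28; L = rho/(1-rho) = 2.5

2.5


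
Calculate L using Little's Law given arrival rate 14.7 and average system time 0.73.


L = lambda * W = 14.7 * 0.73 = 10.73

10.73


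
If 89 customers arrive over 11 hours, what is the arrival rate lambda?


lambda = total arrivals / time = 89 / 11 = 8.09 per hour

8.09 per hour


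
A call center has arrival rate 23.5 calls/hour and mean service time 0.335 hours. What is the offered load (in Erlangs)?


Offered load a = lambda * E[S] = 23.5 * 0.335 = 7.87 Erlangs

7.87 Erlangs


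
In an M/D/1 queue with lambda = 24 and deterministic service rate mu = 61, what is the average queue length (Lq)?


M/D/1: Lq = rho^2 / (2*(1-rho)) where rho = 24/61; Lq = 0.13

0.13


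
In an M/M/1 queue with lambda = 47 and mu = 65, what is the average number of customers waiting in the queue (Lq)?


rho = 47/65; Lq = rho^2/(1-rho) = 1.89

1.89


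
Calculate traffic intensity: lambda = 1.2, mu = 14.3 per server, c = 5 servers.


rho = lambda / (c * mu) = 1.2 / (5 * 14.3) = 0.0168

0.0168


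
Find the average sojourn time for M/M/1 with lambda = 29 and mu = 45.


W = 1/(mu - lambda) = 1/(45 - 29) = 0.0625 hours

0.0625 hours


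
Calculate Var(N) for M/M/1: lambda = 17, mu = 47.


rho = 17/47; Var(N) = rho/(1-rho)^2 = 0.89

0.89


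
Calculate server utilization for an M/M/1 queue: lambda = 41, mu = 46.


rho = lambda/mu = 41/46 = 0.8913

0.8913


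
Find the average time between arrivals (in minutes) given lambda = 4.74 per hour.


Mean interarrival time = 60/lambda = 60/4.74 = 12.66 minutes

12.66 minutes


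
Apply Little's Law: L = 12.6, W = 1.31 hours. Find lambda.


lambda = L / W = 12.6 / 1.31 = 9.62 per hour

9.62 per hour


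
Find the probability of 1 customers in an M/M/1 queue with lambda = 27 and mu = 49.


rho = 27/49; P(n) = (1-rho)*rho^n = (1-27/49)*(27/49)^1 = 0.2474

0.2474


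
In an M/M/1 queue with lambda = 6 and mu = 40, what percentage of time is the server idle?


Idle fraction = (1 - rho) * 100 = (1 - 6/40) * 100 = 85.0%

85.0%


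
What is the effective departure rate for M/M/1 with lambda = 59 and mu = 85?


For a stable queue (lambda < mu), throughput = lambda = 59 per hour

59 per hour


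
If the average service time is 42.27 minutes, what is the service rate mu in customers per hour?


mu = 60 / avg_service_time = 60 / 42.27 = 1.42 per hour

1.42 per hour


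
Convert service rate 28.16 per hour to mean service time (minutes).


Mean service time = 60/mu = 60/28.16 = 2.13 minutes

2.13 minutes


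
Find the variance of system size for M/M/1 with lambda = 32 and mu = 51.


rho = 32/51; Var(N) = rho/(1-rho)^2 = 4.52

4.52


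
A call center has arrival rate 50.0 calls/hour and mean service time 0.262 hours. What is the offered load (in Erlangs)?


Offered load a = lambda * E[S] = 50.0 * 0.262 = 13.1 Erlangs

13.1 Erlangs


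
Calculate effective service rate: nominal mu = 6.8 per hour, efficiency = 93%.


Effective rate = mu * efficiency = 6.8 * 0.93 = 6.32 per hour

6.32 per hour


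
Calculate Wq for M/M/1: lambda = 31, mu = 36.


rho = 31/36; Wq = rho/(mu - lambda) = 0.1722 hours

0.1722 hours


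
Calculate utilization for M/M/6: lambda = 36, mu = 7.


rho = lambda/(c*mu) = 36/(6*7) = 0.8571

0.8571


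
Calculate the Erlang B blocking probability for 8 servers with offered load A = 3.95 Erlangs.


B(N,A) = (A^N/N!) / sum(A^k/k!, k=0..N) with N=8, A=3.95 = 0.0289

0.0289


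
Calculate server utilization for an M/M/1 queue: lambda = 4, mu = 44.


rho = lambda/mu = 4/44 = 0.0909

0.0909


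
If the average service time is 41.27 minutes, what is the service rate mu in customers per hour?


mu = 60 / avg_service_time = 60 / 41.27 = 1.45 per hour

1.45 per hour


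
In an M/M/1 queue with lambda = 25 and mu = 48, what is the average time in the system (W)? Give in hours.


W = 1/(mu - lambda) = 1/(48 - 25) = 0.0435 hours

0.0435 hours


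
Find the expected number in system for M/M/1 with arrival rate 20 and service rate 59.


rho = 20/59; L = rho/(1-rho) = 0.51

0.51


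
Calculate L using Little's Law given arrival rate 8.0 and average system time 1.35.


L = lambda * W = 8.0 * 1.35 = 10.8

10.8


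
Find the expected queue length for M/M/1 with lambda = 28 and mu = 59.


rho = 28/59; Lq = rho^2/(1-rho) = 0.43

0.43


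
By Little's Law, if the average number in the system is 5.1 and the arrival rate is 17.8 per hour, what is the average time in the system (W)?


W = L / lambda = 5.1 / 17.8 = 0.2865 hours

0.2865 hours


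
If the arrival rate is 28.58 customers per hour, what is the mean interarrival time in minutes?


Mean interarrival time = 60/lambda = 60/28.58 = 2.1 minutes

2.1 minutes


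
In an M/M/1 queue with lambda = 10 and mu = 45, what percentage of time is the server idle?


Idle fraction = (1 - rho) * 100 = (1 - 10/45) * 100 = 77.8%

77.8%


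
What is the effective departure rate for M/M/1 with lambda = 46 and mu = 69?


For a stable queue (lambda < mu), throughput = lambda = 46 per hour

46 per hour


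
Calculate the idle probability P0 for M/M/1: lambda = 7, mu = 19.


P0 = 1 - rho = 1 - 7/19 = 0.6316

0.6316


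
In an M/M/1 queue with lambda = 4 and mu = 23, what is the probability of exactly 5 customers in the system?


rho = 4/23; P(n) = (1-rho)*rho^n = (1-4/23)*(4/23)^5 = 0.0001

0.0001


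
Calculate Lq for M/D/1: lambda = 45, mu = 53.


M/D/1: Lq = rho^2 / (2*(1-rho)) where rho = 45/53; Lq = 2.39

2.39


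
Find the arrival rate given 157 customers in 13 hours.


lambda = total arrivals / time = 157 / 13 = 12.08 per hour

12.08 per hour


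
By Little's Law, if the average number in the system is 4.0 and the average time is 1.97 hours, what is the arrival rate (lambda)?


lambda = L / W = 4.0 / 1.97 = 2.03 per hour

2.03 per hour


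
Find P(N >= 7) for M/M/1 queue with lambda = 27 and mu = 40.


P(N >= 7) = rho^7 = (27/40)^7 = 0.0638

0.0638


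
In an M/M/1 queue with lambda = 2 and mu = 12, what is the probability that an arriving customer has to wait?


P(wait) = rho = lambda/mu = 2/12 = 0.1667

0.1667


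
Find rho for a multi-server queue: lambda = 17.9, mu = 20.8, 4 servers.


rho = lambda / (c * mu) = 17.9 / (4 * 20.8) = 0.2151

0.2151


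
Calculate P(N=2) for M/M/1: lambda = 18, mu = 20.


rho = 18/20; P(n) = (1-rho)*rho^n = (1-18/20)*(18/20)^2 = 0.081

0.081


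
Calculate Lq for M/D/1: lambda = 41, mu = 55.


M/D/1: Lq = rho^2 / (2*(1-rho)) where rho = 41/55; Lq = 1.09

1.09


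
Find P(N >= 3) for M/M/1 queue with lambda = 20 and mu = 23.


P(N >= 3) = rho^3 = (20/23)^3 = 0.6575

0.6575


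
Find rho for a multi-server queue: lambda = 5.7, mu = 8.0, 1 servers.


rho = lambda / (c * mu) = 5.7 / (1 * 8.0) = 0.7125

0.7125


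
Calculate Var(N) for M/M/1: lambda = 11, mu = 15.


rho = 11/15; Var(N) = rho/(1-rho)^2 = 10.31

10.31


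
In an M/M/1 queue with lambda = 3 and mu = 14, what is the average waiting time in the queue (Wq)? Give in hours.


rho = 3/14; Wq = rho/(mu - lambda) = 0.0195 hours

0.0195 hours


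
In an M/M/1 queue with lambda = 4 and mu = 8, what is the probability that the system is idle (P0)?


P0 = 1 - rho = 1 - 4/8 = 0.5

0.5


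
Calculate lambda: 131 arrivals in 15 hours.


lambda = total arrivals / time = 131 / 15 = 8.73 per hour

8.73 per hour


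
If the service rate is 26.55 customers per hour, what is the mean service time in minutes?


Mean service time = 60/mu = 60/26.55 = 2.26 minutes

2.26 minutes


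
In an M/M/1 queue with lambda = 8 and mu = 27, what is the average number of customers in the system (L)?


rho = 8/27; L = rho/(1-rho) = 0.42

0.42


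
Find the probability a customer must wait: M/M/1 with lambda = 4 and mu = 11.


P(wait) = rho = lambda/mu = 4/11 = 0.3636

0.3636


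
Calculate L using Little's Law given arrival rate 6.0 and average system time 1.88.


L = lambda * W = 6.0 * 1.88 = 11.28

11.28


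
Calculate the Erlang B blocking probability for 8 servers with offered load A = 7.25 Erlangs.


B(N,A) = (A^N/N!) / sum(A^k/k!, k=0..N) with N=8, A=7.25 = 0.1932

0.1932


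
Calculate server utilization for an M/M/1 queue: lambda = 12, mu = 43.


rho = lambda/mu = 12/43 = 0.2791

0.2791


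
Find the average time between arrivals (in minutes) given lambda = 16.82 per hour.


Mean interarrival time = 60/lambda = 60/16.82 = 3.57 minutes

3.57 minutes


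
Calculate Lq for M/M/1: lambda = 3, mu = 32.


rho = 3/32; Lq = rho^2/(1-rho) = 0.01

0.01


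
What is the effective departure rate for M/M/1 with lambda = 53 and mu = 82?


For a stable queue (lambda < mu), throughput = lambda = 53 per hour

53 per hour


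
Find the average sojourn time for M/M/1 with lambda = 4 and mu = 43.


W = 1/(mu - lambda) = 1/(43 - 4) = 0.0256 hours

0.0256 hours


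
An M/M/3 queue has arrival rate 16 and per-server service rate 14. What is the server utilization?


rho = lambda/(c*mu) = 16/(3*14) = 0.381

0.381


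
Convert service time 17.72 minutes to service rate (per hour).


mu = 60 / avg_service_time = 60 / 17.72 = 3.39 per hour

3.39 per hour


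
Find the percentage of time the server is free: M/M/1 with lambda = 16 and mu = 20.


Idle fraction = (1 - rho) * 100 = (1 - 16/20) * 100 = 20.0%

20.0%


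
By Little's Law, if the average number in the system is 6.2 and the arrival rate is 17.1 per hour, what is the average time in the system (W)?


W = L / lambda = 6.2 / 17.1 = 0.3626 hours

0.3626 hours


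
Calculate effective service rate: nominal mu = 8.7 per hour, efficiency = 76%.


Effective rate = mu * efficiency = 8.7 * 0.76 = 6.61 per hour

6.61 per hour


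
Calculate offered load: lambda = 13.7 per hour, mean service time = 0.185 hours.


Offered load a = lambda * E[S] = 13.7 * 0.185 = 2.53 Erlangs

2.53 Erlangs


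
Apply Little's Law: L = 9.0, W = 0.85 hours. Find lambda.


lambda = L / W = 9.0 / 0.85 = 10.59 per hour

10.59 per hour


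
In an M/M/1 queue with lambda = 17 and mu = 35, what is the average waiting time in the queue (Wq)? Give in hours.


rho = 17/35; Wq = rho/(mu - lambda) = 0.027 hours

0.027 hours


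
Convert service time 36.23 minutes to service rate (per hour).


mu = 60 / avg_service_time = 60 / 36.23 = 1.66 per hour

1.66 per hour


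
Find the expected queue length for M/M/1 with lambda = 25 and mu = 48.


rho = 25/48; Lq = rho^2/(1-rho) = 0.57

0.57


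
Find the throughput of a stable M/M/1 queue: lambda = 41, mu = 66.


For a stable queue (lambda < mu), throughput = lambda = 41 per hour

41 per hour


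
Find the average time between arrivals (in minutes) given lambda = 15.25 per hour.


Mean interarrival time = 60/lambda = 60/15.25 = 3.93 minutes

3.93 minutes


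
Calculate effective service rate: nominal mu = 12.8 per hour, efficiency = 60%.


Effective rate = mu * efficiency = 12.8 * 0.6 = 7.68 per hour

7.68 per hour


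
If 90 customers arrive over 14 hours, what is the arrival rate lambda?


lambda = total arrivals / time = 90 / 14 = 6.43 per hour

6.43 per hour


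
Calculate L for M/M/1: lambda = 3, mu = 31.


rho = 3/31; L = rho/(1-rho) = 0.11

0.11


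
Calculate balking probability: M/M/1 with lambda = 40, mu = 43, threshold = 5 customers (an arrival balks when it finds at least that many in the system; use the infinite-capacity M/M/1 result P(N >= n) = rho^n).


P(N >= 5) = rho^5 = (40/43)^5 = 0.6966

0.6966


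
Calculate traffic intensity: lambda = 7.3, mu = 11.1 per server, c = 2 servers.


rho = lambda / (c * mu) = 7.3 / (2 * 11.1) = 0.3288

0.3288


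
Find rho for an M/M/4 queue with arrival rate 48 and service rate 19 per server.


rho = lambda/(c*mu) = 48/(4*19) = 0.6316

0.6316


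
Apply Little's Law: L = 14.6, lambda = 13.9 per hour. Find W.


W = L / lambda = 14.6 / 13.9 = 1.0504 hours

1.0504 hours


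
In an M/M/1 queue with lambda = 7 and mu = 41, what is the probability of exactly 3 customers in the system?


rho = 7/41; P(n) = (1-rho)*rho^n = (1-7/41)*(7/41)^3 = 0.0041

0.0041


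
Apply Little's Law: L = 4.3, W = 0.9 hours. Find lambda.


lambda = L / W = 4.3 / 0.9 = 4.78 per hour

4.78 per hour


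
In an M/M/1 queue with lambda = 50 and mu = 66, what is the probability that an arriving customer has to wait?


P(wait) = rho = lambda/mu = 50/66 = 0.7576

0.7576


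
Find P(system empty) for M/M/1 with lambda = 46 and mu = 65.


P0 = 1 - rho = 1 - 46/65 = 0.2923

0.2923


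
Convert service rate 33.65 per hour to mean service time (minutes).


Mean service time = 60/mu = 60/33.65 = 1.78 minutes

1.78 minutes


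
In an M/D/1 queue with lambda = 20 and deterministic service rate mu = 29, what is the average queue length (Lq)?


M/D/1: Lq = rho^2 / (2*(1-rho)) where rho = 20/29; Lq = 0.77

0.77


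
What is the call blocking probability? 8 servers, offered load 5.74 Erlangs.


B(N,A) = (A^N/N!) / sum(A^k/k!, k=0..N) with N=8, A=5.74 = 0.1076

0.1076


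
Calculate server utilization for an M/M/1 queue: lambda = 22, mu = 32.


rho = lambda/mu = 22/32 = 0.6875

0.6875


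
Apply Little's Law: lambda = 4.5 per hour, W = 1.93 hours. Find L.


L = lambda * W = 4.5 * 1.93 = 8.69

8.69


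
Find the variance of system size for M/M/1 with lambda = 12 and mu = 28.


rho = 12/28; Var(N) = rho/(1-rho)^2 = 1.31

1.31


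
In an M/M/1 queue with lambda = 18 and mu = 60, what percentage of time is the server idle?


Idle fraction = (1 - rho) * 100 = (1 - 18/60) * 100 = 70.0%

70.0%


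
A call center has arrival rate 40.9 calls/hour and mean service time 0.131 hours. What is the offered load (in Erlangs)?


Offered load a = lambda * E[S] = 40.9 * 0.131 = 5.36 Erlangs

5.36 Erlangs


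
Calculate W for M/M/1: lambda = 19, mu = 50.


W = 1/(mu - lambda) = 1/(50 - 19) = 0.0323 hours

0.0323 hours


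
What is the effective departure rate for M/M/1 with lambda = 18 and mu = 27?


For a stable queue (lambda < mu), throughput = lambda = 18 per hour

18 per hour


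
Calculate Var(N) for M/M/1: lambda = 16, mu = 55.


rho = 16/55; Var(N) = rho/(1-rho)^2 = 0.58

0.58


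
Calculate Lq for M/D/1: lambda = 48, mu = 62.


M/D/1: Lq = rho^2 / (2*(1-rho)) where rho = 48/62; Lq = 1.33

1.33


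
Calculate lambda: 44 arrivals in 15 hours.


lambda = total arrivals / time = 44 / 15 = 2.93 per hour

2.93 per hour


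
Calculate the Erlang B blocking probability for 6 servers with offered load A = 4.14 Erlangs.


B(N,A) = (A^N/N!) / sum(A^k/k!, k=0..N) with N=6, A=4.14 = 0.1274

0.1274


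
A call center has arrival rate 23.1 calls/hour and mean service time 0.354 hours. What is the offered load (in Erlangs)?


Offered load a = lambda * E[S] = 23.1 * 0.354 = 8.18 Erlangs

8.18 Erlangs


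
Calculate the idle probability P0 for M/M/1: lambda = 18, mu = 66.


P0 = 1 - rho = 1 - 18/66 = 0.7273

0.7273


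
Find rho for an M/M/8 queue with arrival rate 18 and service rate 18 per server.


rho = lambda/(c*mu) = 18/(8*18) = 0.125

0.125


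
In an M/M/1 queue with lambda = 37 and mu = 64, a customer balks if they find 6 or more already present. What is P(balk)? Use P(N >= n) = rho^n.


P(N >= 6) = rho^6 = (37/64)^6 = 0.0373

0.0373


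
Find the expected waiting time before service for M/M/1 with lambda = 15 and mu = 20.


rho = 15/20; Wq = rho/(mu - lambda) = 0.15 hours

0.15 hours


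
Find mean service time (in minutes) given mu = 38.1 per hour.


Mean service time = 60/mu = 60/38.1 = 1.57 minutes

1.57 minutes


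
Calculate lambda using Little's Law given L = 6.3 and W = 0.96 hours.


lambda = L / W = 6.3 / 0.96 = 6.56 per hour

6.56 per hour


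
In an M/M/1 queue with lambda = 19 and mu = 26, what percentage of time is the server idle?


Idle fraction = (1 - rho) * 100 = (1 - 19/26) * 100 = 26.9%

26.9%


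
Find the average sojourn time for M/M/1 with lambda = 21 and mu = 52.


W = 1/(mu - lambda) = 1/(52 - 21) = 0.0323 hours

0.0323 hours


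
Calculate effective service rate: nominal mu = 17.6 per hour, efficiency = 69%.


Effective rate = mu * efficiency = 17.6 * 0.69 = 12.14 per hour

12.14 per hour


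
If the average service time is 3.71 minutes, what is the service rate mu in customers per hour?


mu = 60 / avg_service_time = 60 / 3.71 = 16.17 per hour

16.17 per hour


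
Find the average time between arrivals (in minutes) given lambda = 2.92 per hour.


Mean interarrival time = 60/lambda = 60/2.92 = 20.55 minutes

20.55 minutes


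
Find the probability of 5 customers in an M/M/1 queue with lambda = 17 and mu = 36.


rho = 17/36; P(n) = (1-rho)*rho^n = (1-17/36)*(17/36)^5 = 0.0124

0.0124


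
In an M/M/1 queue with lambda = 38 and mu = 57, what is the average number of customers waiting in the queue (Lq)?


rho = 38/57; Lq = rho^2/(1-rho) = 1.33

1.33


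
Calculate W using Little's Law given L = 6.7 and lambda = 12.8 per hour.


W = L / lambda = 6.7 / 12.8 = 0.5234 hours

0.5234 hours


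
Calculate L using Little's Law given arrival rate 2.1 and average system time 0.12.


L = lambda * W = 2.1 * 0.12 = 0.25

0.25


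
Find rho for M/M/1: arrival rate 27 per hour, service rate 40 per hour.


rho = lambda/mu = 27/40 = 0.675

0.675


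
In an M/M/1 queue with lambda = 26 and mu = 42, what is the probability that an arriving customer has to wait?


P(wait) = rho = lambda/mu = 26/42 = 0.619

0.619


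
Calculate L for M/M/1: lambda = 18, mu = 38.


rho = 18/38; L = rho/(1-rho) = 0.9

0.9


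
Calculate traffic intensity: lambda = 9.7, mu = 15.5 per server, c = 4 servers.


rho = lambda / (c * mu) = 9.7 / (4 * 15.5) = 0.1565

0.1565


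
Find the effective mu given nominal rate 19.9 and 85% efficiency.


Effective rate = mu * efficiency = 19.9 * 0.85 = 16.92 per hour

16.92 per hour


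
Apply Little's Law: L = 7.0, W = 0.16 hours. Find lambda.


lambda = L / W = 7.0 / 0.16 = 43.75 per hour

43.75 per hour


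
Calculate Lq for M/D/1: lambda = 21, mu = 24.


M/D/1: Lq = rho^2 / (2*(1-rho)) where rho = 21/24; Lq = 3.06

3.06


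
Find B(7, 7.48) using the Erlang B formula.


B(N,A) = (A^N/N!) / sum(A^k/k!, k=0..N) with N=7, A=7.48 = 0.278

0.278


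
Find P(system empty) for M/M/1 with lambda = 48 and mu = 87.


P0 = 1 - rho = 1 - 48/87 = 0.4483

0.4483


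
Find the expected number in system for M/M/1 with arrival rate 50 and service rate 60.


rho = 50/60; L = rho/(1-rho) = 5.0

5.0


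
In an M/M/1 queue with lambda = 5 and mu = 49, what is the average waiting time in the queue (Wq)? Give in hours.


rho = 5/49; Wq = rho/(mu - lambda) = 0.0023 hours

0.0023 hours


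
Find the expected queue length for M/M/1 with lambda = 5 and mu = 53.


rho = 5/53; Lq = rho^2/(1-rho) = 0.01

0.01


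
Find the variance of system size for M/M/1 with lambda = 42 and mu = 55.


rho = 42/55; Var(N) = rho/(1-rho)^2 = 13.67

13.67


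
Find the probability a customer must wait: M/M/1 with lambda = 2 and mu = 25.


P(wait) = rho = lambda/mu = 2/25 = 0.08

0.08


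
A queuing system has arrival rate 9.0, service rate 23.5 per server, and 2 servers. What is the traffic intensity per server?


rho = lambda / (c * mu) = 9.0 / (2 * 23.5) = 0.1915

0.1915


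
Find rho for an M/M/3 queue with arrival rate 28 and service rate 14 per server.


rho = lambda/(c*mu) = 28/(3*14) = 0.6667

0.6667


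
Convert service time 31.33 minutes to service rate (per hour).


mu = 60 / avg_service_time = 60 / 31.33 = 1.92 per hour

1.92 per hour


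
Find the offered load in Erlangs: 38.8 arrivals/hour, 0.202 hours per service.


Offered load a = lambda * E[S] = 38.8 * 0.202 = 7.84 Erlangs

7.84 Erlangs


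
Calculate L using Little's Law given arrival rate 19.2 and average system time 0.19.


L = lambda * W = 19.2 * 0.19 = 3.65

3.65


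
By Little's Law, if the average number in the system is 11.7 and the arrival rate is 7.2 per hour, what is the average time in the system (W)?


W = L / lambda = 11.7 / 7.2 = 1.625 hours

1.625 hours


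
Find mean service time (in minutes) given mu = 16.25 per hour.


Mean service time = 60/mu = 60/16.25 = 3.69 minutes

3.69 minutes


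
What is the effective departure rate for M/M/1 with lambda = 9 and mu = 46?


For a stable queue (lambda < mu), throughput = lambda = 9 per hour

9 per hour


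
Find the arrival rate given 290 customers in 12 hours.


lambda = total arrivals / time = 290 / 12 = 24.17 per hour

24.17 per hour


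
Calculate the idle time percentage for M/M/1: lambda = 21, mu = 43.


Idle fraction = (1 - rho) * 100 = (1 - 21/43) * 100 = 51.2%

51.2%


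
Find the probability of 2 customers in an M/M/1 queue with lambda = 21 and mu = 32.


rho = 21/32; P(n) = (1-rho)*rho^n = (1-21/32)*(21/32)^2 = 0.148

0.148


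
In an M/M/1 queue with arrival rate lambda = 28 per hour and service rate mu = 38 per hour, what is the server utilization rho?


rho = lambda/mu = 28/38 = 0.7368

0.7368


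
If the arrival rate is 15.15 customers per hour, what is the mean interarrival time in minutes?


Mean interarrival time = 60/lambda = 60/15.15 = 3.96 minutes

3.96 minutes


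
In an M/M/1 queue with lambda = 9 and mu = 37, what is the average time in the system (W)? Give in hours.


W = 1/(mu - lambda) = 1/(37 - 9) = 0.0357 hours

0.0357 hours


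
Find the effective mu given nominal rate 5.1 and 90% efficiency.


Effective rate = mu * efficiency = 5.1 * 0.9 = 4.59 per hour

4.59 per hour


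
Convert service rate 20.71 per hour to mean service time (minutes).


Mean service time = 60/mu = 60/20.71 = 2.9 minutes

2.9 minutes


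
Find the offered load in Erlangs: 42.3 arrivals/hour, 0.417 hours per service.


Offered load a = lambda * E[S] = 42.3 * 0.417 = 17.64 Erlangs

17.64 Erlangs


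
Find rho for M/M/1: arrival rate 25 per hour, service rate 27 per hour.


rho = lambda/mu = 25/27 = 0.9259

0.9259


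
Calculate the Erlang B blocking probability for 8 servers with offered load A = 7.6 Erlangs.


B(N,A) = (A^N/N!) / sum(A^k/k!, k=0..N) with N=8, A=7.6 = 0.2131

0.2131


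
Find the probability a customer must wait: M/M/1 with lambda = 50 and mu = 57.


P(wait) = rho = lambda/mu = 50/57 = 0.8772

0.8772


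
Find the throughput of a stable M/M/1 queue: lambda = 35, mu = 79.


For a stable queue (lambda < mu), throughput = lambda = 35 per hour

35 per hour


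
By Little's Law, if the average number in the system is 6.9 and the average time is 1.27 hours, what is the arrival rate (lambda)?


lambda = L / W = 6.9 / 1.27 = 5.43 per hour

5.43 per hour


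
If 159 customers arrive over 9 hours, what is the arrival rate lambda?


lambda = total arrivals / time = 159 / 9 = 17.67 per hour

17.67 per hour


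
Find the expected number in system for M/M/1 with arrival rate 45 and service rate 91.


rho = 45/91; L = rho/(1-rho) = 0.98

0.98


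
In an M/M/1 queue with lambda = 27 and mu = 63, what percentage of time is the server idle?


Idle fraction = (1 - rho) * 100 = (1 - 27/63) * 100 = 57.1%

57.1%


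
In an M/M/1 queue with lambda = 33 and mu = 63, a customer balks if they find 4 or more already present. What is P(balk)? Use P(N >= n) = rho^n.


P(N >= 4) = rho^4 = (33/63)^4 = 0.0753

0.0753


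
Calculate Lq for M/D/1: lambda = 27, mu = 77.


M/D/1: Lq = rho^2 / (2*(1-rho)) where rho = 27/77; Lq = 0.09

0.09


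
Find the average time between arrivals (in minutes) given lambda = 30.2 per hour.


Mean interarrival time = 60/lambda = 60/30.2 = 1.99 minutes

1.99 minutes


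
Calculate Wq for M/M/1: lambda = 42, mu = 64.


rho = 42/64; Wq = rho/(mu - lambda) = 0.0298 hours

0.0298 hours


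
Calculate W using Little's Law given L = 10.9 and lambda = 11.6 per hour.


W = L / lambda = 10.9 / 11.6 = 0.9397 hours

0.9397 hours


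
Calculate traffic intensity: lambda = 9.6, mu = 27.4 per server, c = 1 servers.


rho = lambda / (c * mu) = 9.6 / (1 * 27.4) = 0.3504

0.3504


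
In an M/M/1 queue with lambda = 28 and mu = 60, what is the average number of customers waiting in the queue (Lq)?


rho = 28/60; Lq = rho^2/(1-rho) = 0.41

0.41


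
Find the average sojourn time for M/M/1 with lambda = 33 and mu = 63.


W = 1/(mu - lambda) = 1/(63 - 33) = 0.0333 hours

0.0333 hours


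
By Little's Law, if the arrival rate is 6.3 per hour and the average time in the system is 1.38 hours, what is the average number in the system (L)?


L = lambda * W = 6.3 * 1.38 = 8.69

8.69


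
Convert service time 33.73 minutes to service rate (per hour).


mu = 60 / avg_service_time = 60 / 33.73 = 1.78 per hour

1.78 per hour


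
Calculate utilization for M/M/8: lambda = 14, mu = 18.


rho = lambda/(c*mu) = 14/(8*18) = 0.0972

0.0972


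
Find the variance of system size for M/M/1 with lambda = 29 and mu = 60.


rho = 29/60; Var(N) = rho/(1-rho)^2 = 1.81

1.81


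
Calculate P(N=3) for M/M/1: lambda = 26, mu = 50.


rho = 26/50; P(n) = (1-rho)*rho^n = (1-26/50)*(26/50)^3 = 0.0675

0.0675


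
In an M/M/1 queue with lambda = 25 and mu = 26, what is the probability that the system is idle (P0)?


P0 = 1 - rho = 1 - 25/26 = 0.0385

0.0385


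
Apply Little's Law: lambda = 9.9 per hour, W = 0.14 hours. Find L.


L = lambda * W = 9.9 * 0.14 = 1.39

1.39


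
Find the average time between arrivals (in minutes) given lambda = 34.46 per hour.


Mean interarrival time = 60/lambda = 60/34.46 = 1.74 minutes

1.74 minutes


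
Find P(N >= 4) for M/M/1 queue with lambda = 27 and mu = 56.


P(N >= 4) = rho^4 = (27/56)^4 = 0.054

0.054


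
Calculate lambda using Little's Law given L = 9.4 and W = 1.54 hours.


lambda = L / W = 9.4 / 1.54 = 6.1 per hour

6.1 per hour


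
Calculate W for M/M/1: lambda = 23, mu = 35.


W = 1/(mu - lambda) = 1/(35 - 23) = 0.0833 hours

0.0833 hours


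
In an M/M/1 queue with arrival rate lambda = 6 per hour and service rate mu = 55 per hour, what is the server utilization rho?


rho = lambda/mu = 6/55 = 0.1091

0.1091


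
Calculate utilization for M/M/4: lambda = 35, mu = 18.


rho = lambda/(c*mu) = 35/(4*18) = 0.4861

0.4861


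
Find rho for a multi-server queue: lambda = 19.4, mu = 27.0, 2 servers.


rho = lambda / (c * mu) = 19.4 / (2 * 27.0) = 0.3593

0.3593


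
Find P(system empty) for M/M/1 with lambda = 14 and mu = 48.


P0 = 1 - rho = 1 - 14/48 = 0.7083

0.7083


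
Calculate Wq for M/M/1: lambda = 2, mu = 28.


rho = 2/28; Wq = rho/(mu - lambda) = 0.0027 hours

0.0027 hours


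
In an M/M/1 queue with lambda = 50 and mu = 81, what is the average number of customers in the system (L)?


rho = 50/81; L = rho/(1-rho) = 1.61

1.61
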